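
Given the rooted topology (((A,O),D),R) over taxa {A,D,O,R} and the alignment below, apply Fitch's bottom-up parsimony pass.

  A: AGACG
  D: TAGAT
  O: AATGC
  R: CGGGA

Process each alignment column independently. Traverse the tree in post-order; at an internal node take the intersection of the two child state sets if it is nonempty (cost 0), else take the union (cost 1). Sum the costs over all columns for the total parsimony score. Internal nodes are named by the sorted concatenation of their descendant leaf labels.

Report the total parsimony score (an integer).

[col 0] AO: children A:{A}, O:{A} ∩→ {A}; cost 0
[col 0] ADO: children AO:{A}, D:{T} ∪→ {A,T}; cost 1
[col 0] ADOR: children ADO:{A,T}, R:{C} ∪→ {A,C,T}; cost 1
[col 1] AO: children A:{G}, O:{A} ∪→ {A,G}; cost 1
[col 1] ADO: children AO:{A,G}, D:{A} ∩→ {A}; cost 0
[col 1] ADOR: children ADO:{A}, R:{G} ∪→ {A,G}; cost 1
[col 2] AO: children A:{A}, O:{T} ∪→ {A,T}; cost 1
[col 2] ADO: children AO:{A,T}, D:{G} ∪→ {A,G,T}; cost 1
[col 2] ADOR: children ADO:{A,G,T}, R:{G} ∩→ {G}; cost 0
[col 3] AO: children A:{C}, O:{G} ∪→ {C,G}; cost 1
[col 3] ADO: children AO:{C,G}, D:{A} ∪→ {A,C,G}; cost 1
[col 3] ADOR: children ADO:{A,C,G}, R:{G} ∩→ {G}; cost 0
[col 4] AO: children A:{G}, O:{C} ∪→ {C,G}; cost 1
[col 4] ADO: children AO:{C,G}, D:{T} ∪→ {C,G,T}; cost 1
[col 4] ADOR: children ADO:{C,G,T}, R:{A} ∪→ {A,C,G,T}; cost 1
per-site changes: [2, 2, 2, 2, 3]; total = 11

11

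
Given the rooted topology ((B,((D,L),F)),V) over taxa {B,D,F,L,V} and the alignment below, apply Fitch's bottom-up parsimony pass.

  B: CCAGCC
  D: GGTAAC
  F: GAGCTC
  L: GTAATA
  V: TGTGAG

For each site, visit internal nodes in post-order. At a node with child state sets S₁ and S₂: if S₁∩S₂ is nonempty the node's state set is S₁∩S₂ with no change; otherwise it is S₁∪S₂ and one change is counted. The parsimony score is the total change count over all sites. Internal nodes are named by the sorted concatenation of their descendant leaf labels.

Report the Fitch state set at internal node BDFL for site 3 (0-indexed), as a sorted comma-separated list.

site 0, node DL: D={G} ∩ L={G} → {G} (+0)
site 0, node DFL: DL={G} ∩ F={G} → {G} (+0)
site 0, node BDFL: B={C} ∪ DFL={G} → {C,G} (+1)
site 0, node BDFLV: BDFL={C,G} ∪ V={T} → {C,G,T} (+1)
site 1, node DL: D={G} ∪ L={T} → {G,T} (+1)
site 1, node DFL: DL={G,T} ∪ F={A} → {A,G,T} (+1)
site 1, node BDFL: B={C} ∪ DFL={A,G,T} → {A,C,G,T} (+1)
site 1, node BDFLV: BDFL={A,C,G,T} ∩ V={G} → {G} (+0)
site 2, node DL: D={T} ∪ L={A} → {A,T} (+1)
site 2, node DFL: DL={A,T} ∪ F={G} → {A,G,T} (+1)
site 2, node BDFL: B={A} ∩ DFL={A,G,T} → {A} (+0)
site 2, node BDFLV: BDFL={A} ∪ V={T} → {A,T} (+1)
site 3, node DL: D={A} ∩ L={A} → {A} (+0)
site 3, node DFL: DL={A} ∪ F={C} → {A,C} (+1)
site 3, node BDFL: B={G} ∪ DFL={A,C} → {A,C,G} (+1)
site 3, node BDFLV: BDFL={A,C,G} ∩ V={G} → {G} (+0)
site 4, node DL: D={A} ∪ L={T} → {A,T} (+1)
site 4, node DFL: DL={A,T} ∩ F={T} → {T} (+0)
site 4, node BDFL: B={C} ∪ DFL={T} → {C,T} (+1)
site 4, node BDFLV: BDFL={C,T} ∪ V={A} → {A,C,T} (+1)
site 5, node DL: D={C} ∪ L={A} → {A,C} (+1)
site 5, node DFL: DL={A,C} ∩ F={C} → {C} (+0)
site 5, node BDFL: B={C} ∩ DFL={C} → {C} (+0)
site 5, node BDFLV: BDFL={C} ∪ V={G} → {C,G} (+1)
per-site changes: [2, 3, 3, 2, 3, 2]; total = 15

A,C,G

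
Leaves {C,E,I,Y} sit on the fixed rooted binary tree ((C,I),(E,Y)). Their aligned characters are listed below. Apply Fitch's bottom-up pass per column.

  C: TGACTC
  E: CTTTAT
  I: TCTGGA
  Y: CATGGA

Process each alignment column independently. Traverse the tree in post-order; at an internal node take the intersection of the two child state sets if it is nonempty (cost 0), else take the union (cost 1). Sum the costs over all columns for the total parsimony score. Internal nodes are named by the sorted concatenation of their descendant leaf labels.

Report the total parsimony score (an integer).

[col 0] CI: children C:{T}, I:{T} ∩→ {T}; cost 0
[col 0] EY: children E:{C}, Y:{C} ∩→ {C}; cost 0
[col 0] CEIY: children CI:{T}, EY:{C} ∪→ {C,T}; cost 1
[col 1] CI: children C:{G}, I:{C} ∪→ {C,G}; cost 1
[col 1] EY: children E:{T}, Y:{A} ∪→ {A,T}; cost 1
[col 1] CEIY: children CI:{C,G}, EY:{A,T} ∪→ {A,C,G,T}; cost 1
[col 2] CI: children C:{A}, I:{T} ∪→ {A,T}; cost 1
[col 2] EY: children E:{T}, Y:{T} ∩→ {T}; cost 0
[col 2] CEIY: children CI:{A,T}, EY:{T} ∩→ {T}; cost 0
[col 3] CI: children C:{C}, I:{G} ∪→ {C,G}; cost 1
[col 3] EY: children E:{T}, Y:{G} ∪→ {G,T}; cost 1
[col 3] CEIY: children CI:{C,G}, EY:{G,T} ∩→ {G}; cost 0
[col 4] CI: children C:{T}, I:{G} ∪→ {G,T}; cost 1
[col 4] EY: children E:{A}, Y:{G} ∪→ {A,G}; cost 1
[col 4] CEIY: children CI:{G,T}, EY:{A,G} ∩→ {G}; cost 0
[col 5] CI: children C:{C}, I:{A} ∪→ {A,C}; cost 1
[col 5] EY: children E:{T}, Y:{A} ∪→ {A,T}; cost 1
[col 5] CEIY: children CI:{A,C}, EY:{A,T} ∩→ {A}; cost 0
per-site changes: [1, 3, 1, 2, 2, 2]; total = 11

11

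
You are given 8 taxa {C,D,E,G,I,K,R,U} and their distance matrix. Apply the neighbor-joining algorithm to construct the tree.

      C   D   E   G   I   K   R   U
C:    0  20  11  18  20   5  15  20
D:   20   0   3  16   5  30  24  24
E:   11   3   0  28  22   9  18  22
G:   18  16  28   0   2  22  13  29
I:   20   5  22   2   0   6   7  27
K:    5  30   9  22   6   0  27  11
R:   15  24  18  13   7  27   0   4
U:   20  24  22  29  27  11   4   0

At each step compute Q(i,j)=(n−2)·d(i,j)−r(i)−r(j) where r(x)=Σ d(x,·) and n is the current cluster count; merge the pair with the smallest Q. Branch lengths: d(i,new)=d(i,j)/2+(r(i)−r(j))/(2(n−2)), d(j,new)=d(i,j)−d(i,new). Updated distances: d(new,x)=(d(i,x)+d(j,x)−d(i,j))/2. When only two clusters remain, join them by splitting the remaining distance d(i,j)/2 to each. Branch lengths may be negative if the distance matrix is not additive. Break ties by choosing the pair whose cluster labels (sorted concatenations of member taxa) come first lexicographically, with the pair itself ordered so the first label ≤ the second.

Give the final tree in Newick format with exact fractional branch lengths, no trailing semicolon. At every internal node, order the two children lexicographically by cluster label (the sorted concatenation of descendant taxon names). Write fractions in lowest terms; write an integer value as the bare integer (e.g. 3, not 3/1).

step 1: merge (R,U) at d=4, Q=-221; branch lengths R→-5/12, U→53/12; new cluster RU
  updated: d(C,RU)=31/2, d(D,RU)=22, d(E,RU)=18, d(G,RU)=19, d(I,RU)=15, d(K,RU)=17
step 2: merge (D,E) at d=3, Q=-172; branch lengths D→2, E→1; new cluster DE
  updated: d(C,DE)=14, d(DE,G)=41/2, d(DE,I)=12, d(DE,K)=18, d(DE,RU)=37/2
step 3: merge (G,I) at d=2, Q=-257/2; branch lengths G→69/16, I→-37/16; new cluster GI
  updated: d(C,GI)=18, d(DE,GI)=61/4, d(GI,K)=13, d(GI,RU)=16
step 4: merge (C,K) at d=5, Q=-181/2; branch lengths C→29/12, K→31/12; new cluster CK
  updated: d(CK,DE)=27/2, d(CK,GI)=13, d(CK,RU)=55/4
step 5: merge (CK,RU) at d=55/4, Q=-61; branch lengths CK→39/8, RU→71/8; new cluster CKRU
  updated: d(CKRU,DE)=73/8, d(CKRU,GI)=61/8
step 6: merge (CKRU,DE) at d=73/8, Q=-32; branch lengths CKRU→3/4, DE→67/8; new cluster CDEKRU
  updated: d(CDEKRU,GI)=55/8
step 7: merge (CDEKRU,GI) at d=55/8; branch lengths CDEKRU→55/16, GI→55/16; new cluster CDEGIKRU
final tree: ((((C:29/12,K:31/12):39/8,(R:-5/12,U:53/12):71/8):3/4,(D:2,E:1):67/8):55/16,(G:69/16,I:-37/16):55/16)
total length: 175/4

((((C:29/12,K:31/12):39/8,(R:-5/12,U:53/12):71/8):3/4,(D:2,E:1):67/8):55/16,(G:69/16,I:-37/16):55/16)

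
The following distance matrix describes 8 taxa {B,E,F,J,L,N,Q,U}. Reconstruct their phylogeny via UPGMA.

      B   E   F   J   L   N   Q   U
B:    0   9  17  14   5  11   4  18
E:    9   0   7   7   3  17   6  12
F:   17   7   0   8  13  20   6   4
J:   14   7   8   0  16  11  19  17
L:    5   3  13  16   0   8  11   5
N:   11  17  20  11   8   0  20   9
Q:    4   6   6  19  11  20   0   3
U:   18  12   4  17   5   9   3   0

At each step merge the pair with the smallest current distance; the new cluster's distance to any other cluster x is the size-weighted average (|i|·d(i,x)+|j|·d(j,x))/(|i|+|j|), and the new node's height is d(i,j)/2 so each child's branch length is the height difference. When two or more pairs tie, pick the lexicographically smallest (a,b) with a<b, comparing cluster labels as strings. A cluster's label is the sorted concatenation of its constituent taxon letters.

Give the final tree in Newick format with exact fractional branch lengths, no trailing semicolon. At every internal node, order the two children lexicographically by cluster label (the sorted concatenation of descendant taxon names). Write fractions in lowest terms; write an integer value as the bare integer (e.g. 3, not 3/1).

(((B:7/2,(E:3/2,L:3/2):2):5/3,(F:5/2,(Q:3/2,U:3/2):1):8/3):7/4,(J:11/2,N:11/2):17/12)

iteration 1: select E,L (d=3); attach at lengths (3/2, 3/2); label the merged cluster EL
  updated: d(B,EL)=7, d(EL,F)=10, d(EL,J)=23/2, d(EL,N)=25/2, d(EL,Q)=17/2, d(EL,U)=17/2
iteration 2: select Q,U (d=3); attach at lengths (3/2, 3/2); label the merged cluster QU
  updated: d(B,QU)=11, d(EL,QU)=17/2, d(F,QU)=5, d(J,QU)=18, d(N,QU)=29/2
iteration 3: select F,QU (d=5); attach at lengths (5/2, 1); label the merged cluster FQU
  updated: d(B,FQU)=13, d(EL,FQU)=9, d(FQU,J)=44/3, d(FQU,N)=49/3
iteration 4: select B,EL (d=7); attach at lengths (7/2, 2); label the merged cluster BEL
  updated: d(BEL,FQU)=31/3, d(BEL,J)=37/3, d(BEL,N)=12
iteration 5: select BEL,FQU (d=31/3); attach at lengths (5/3, 8/3); label the merged cluster BEFLQU
  updated: d(BEFLQU,J)=27/2, d(BEFLQU,N)=85/6
iteration 6: select J,N (d=11); attach at lengths (11/2, 11/2); label the merged cluster JN
  updated: d(BEFLQU,JN)=83/6
iteration 7: select BEFLQU,JN (d=83/6); attach at lengths (7/4, 17/12); label the merged cluster BEFJLNQU
final tree: (((B:7/2,(E:3/2,L:3/2):2):5/3,(F:5/2,(Q:3/2,U:3/2):1):8/3):7/4,(J:11/2,N:11/2):17/12)
total length: 67/2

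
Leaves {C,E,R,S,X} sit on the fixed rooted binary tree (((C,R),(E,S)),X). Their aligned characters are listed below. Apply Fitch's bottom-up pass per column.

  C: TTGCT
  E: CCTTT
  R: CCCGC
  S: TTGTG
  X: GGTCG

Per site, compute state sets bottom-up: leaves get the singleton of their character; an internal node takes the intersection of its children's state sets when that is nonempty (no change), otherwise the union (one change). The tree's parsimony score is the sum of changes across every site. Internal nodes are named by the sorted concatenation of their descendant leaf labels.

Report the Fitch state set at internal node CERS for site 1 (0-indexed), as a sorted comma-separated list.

C,T

CR@0: {T} ∪ {C} = {C,T} (union, +1)
ES@0: {C} ∪ {T} = {C,T} (union, +1)
CERS@0: {C,T} ∩ {C,T} = {C,T} (intersection, +0)
CERSX@0: {C,T} ∪ {G} = {C,G,T} (union, +1)
CR@1: {T} ∪ {C} = {C,T} (union, +1)
ES@1: {C} ∪ {T} = {C,T} (union, +1)
CERS@1: {C,T} ∩ {C,T} = {C,T} (intersection, +0)
CERSX@1: {C,T} ∪ {G} = {C,G,T} (union, +1)
CR@2: {G} ∪ {C} = {C,G} (union, +1)
ES@2: {T} ∪ {G} = {G,T} (union, +1)
CERS@2: {C,G} ∩ {G,T} = {G} (intersection, +0)
CERSX@2: {G} ∪ {T} = {G,T} (union, +1)
CR@3: {C} ∪ {G} = {C,G} (union, +1)
ES@3: {T} ∩ {T} = {T} (intersection, +0)
CERS@3: {C,G} ∪ {T} = {C,G,T} (union, +1)
CERSX@3: {C,G,T} ∩ {C} = {C} (intersection, +0)
CR@4: {T} ∪ {C} = {C,T} (union, +1)
ES@4: {T} ∪ {G} = {G,T} (union, +1)
CERS@4: {C,T} ∩ {G,T} = {T} (intersection, +0)
CERSX@4: {T} ∪ {G} = {G,T} (union, +1)
per-site changes: [3, 3, 3, 2, 3]; total = 14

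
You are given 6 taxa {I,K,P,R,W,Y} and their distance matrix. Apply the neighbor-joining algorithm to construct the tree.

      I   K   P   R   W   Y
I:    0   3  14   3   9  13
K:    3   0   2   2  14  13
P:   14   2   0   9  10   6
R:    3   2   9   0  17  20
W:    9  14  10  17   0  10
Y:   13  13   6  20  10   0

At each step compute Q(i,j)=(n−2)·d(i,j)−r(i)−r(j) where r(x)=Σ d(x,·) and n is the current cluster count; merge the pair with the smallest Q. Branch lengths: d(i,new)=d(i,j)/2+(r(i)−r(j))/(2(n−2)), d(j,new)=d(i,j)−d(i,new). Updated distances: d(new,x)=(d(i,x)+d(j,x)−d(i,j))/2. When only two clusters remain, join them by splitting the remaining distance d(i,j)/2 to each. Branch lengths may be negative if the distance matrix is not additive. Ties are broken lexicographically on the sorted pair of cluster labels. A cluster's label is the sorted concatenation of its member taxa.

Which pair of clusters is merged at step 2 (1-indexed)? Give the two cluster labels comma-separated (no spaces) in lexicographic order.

P,WY

1. join W+Y (d=10, Q=-82) ⇒ WY; edges |W|=19/4, |Y|=21/4
  updated: d(I,WY)=6, d(K,WY)=17/2, d(P,WY)=3, d(R,WY)=27/2
2. join P+WY (d=3, Q=-50) ⇒ PWY; edges |P|=1, |WY|=2
  updated: d(I,PWY)=17/2, d(K,PWY)=15/4, d(PWY,R)=39/4
3. join I+R (d=3, Q=-93/4) ⇒ IR; edges |I|=23/16, |R|=25/16
  updated: d(IR,K)=1, d(IR,PWY)=61/8
4. join IR+K (d=1, Q=-99/8) ⇒ IKR; edges |IR|=39/16, |K|=-23/16
  updated: d(IKR,PWY)=83/16
5. join IKR+PWY (d=83/16) ⇒ IKPRWY; edges |IKR|=83/32, |PWY|=83/32
final tree: (((I:23/16,R:25/16):39/16,K:-23/16):83/32,(P:1,(W:19/4,Y:21/4):2):83/32)
total length: 355/16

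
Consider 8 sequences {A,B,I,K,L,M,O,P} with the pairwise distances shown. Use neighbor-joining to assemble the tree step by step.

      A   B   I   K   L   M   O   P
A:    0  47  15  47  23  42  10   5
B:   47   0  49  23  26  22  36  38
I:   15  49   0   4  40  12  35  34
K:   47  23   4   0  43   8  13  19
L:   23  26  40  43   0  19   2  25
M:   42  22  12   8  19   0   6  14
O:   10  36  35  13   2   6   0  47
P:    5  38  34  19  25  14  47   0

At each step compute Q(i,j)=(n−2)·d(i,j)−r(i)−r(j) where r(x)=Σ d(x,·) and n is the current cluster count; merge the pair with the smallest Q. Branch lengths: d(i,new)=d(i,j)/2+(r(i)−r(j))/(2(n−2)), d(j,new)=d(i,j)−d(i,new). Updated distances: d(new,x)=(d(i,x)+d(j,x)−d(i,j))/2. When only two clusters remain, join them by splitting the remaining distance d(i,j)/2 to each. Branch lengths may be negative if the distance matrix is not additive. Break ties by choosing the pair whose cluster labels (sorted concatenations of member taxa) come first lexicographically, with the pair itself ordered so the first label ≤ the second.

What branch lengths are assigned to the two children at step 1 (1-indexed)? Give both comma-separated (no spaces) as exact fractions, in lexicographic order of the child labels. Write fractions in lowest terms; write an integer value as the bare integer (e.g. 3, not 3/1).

37/12,23/12

iteration 1: select A,P (d=5, Q=-341); attach at lengths (37/12, 23/12); label the merged cluster AP
  updated: d(AP,B)=40, d(AP,I)=22, d(AP,K)=61/2, d(AP,L)=43/2, d(AP,M)=51/2, d(AP,O)=26
iteration 2: select I,K (d=4, Q=-527/2); attach at lengths (121/20, -41/20); label the merged cluster IK
  updated: d(AP,IK)=97/4, d(B,IK)=34, d(IK,L)=79/2, d(IK,M)=8, d(IK,O)=22
iteration 3: select L,O (d=2, Q=-192); attach at lengths (3, -1); label the merged cluster LO
  updated: d(AP,LO)=91/4, d(B,LO)=30, d(IK,LO)=119/4, d(LO,M)=23/2
iteration 4: select IK,M (d=8, Q=-139); attach at lengths (53/6, -5/6); label the merged cluster IKM
  updated: d(AP,IKM)=167/8, d(B,IKM)=24, d(IKM,LO)=133/8
iteration 5: select AP,LO (d=91/4, Q=-215/2); attach at lengths (239/16, 125/16); label the merged cluster ALOP
  updated: d(ALOP,B)=189/8, d(ALOP,IKM)=59/8
iteration 6: select ALOP,B (d=189/8, Q=-55); attach at lengths (7/2, 161/8); label the merged cluster ABLOP
  updated: d(ABLOP,IKM)=31/8
iteration 7: select ABLOP,IKM (d=31/8); attach at lengths (31/16, 31/16); label the merged cluster ABIKLMOP
final tree: ((((A:37/12,P:23/12):239/16,(L:3,O:-1):125/16):7/2,B:161/8):31/16,((I:121/20,K:-41/20):53/6,M:-5/6):31/16)
total length: 277/4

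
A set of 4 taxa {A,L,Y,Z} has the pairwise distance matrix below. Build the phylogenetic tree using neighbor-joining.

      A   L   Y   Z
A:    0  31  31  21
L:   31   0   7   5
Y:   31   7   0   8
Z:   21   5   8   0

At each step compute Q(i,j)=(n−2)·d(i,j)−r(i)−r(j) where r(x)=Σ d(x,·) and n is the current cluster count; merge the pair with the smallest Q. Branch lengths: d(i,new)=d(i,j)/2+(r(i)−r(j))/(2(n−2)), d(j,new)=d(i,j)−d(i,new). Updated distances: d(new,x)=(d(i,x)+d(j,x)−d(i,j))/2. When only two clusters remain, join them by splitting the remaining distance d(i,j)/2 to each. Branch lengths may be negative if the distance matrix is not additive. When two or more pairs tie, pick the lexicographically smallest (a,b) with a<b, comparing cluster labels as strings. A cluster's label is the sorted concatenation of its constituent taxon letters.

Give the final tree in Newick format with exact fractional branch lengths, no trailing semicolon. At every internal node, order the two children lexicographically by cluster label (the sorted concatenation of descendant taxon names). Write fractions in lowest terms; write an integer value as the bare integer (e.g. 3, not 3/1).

step 1: merge (A,Z) at d=21, Q=-75; branch lengths A→91/4, Z→-7/4; new cluster AZ
  updated: d(AZ,L)=15/2, d(AZ,Y)=9
step 2: merge (AZ,L) at d=15/2, Q=-47/2; branch lengths AZ→19/4, L→11/4; new cluster ALZ
  updated: d(ALZ,Y)=17/4
step 3: merge (ALZ,Y) at d=17/4; branch lengths ALZ→17/8, Y→17/8; new cluster ALYZ
final tree: (((A:91/4,Z:-7/4):19/4,L:11/4):17/8,Y:17/8)
total length: 131/4

(((A:91/4,Z:-7/4):19/4,L:11/4):17/8,Y:17/8)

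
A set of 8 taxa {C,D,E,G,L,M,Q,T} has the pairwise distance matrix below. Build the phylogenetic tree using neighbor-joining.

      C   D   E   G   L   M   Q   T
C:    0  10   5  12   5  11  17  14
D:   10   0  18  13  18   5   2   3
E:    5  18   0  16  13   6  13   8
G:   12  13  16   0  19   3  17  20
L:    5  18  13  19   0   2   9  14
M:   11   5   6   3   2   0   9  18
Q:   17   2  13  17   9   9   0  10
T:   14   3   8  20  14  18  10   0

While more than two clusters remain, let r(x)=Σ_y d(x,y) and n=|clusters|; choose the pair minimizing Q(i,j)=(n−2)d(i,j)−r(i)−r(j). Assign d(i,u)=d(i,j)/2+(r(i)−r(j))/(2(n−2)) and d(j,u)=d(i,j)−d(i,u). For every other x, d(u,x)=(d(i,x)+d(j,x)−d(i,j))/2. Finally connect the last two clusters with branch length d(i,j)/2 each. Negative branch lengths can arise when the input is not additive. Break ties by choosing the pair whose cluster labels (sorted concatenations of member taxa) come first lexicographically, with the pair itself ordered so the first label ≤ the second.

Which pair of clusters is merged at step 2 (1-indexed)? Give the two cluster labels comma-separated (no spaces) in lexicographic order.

1. join D+T (d=3, Q=-138) ⇒ DT; edges |D|=0, |T|=3
  updated: d(C,DT)=21/2, d(DT,E)=23/2, d(DT,G)=15, d(DT,L)=29/2, d(DT,M)=10, d(DT,Q)=9/2
2. join DT+Q (d=9/2, Q=-113) ⇒ DQT; edges |DT|=19/10, |Q|=13/5
  updated: d(C,DQT)=23/2, d(DQT,E)=10, d(DQT,G)=55/4, d(DQT,L)=19/2, d(DQT,M)=29/4
3. join G+M (d=3, Q=-81) ⇒ GM; edges |G|=93/16, |M|=-45/16
  updated: d(C,GM)=10, d(DQT,GM)=9, d(E,GM)=19/2, d(GM,L)=9
4. join C+E (d=5, Q=-54) ⇒ CE; edges |C|=3/2, |E|=7/2
  updated: d(CE,DQT)=33/4, d(CE,GM)=29/4, d(CE,L)=13/2
5. join CE+L (d=13/2, Q=-34) ⇒ CEL; edges |CE|=5/2, |L|=4
  updated: d(CEL,DQT)=45/8, d(CEL,GM)=39/8
6. join CEL+DQT (d=45/8, Q=-39/2) ⇒ CDELQT; edges |CEL|=3/4, |DQT|=39/8
  updated: d(CDELQT,GM)=33/8
7. join CDELQT+GM (d=33/8) ⇒ CDEGLMQT; edges |CDELQT|=33/16, |GM|=33/16
final tree: ((((C:3/2,E:7/2):5/2,L:4):3/4,((D:0,T:3):19/10,Q:13/5):39/8):33/16,(G:93/16,M:-45/16):33/16)
total length: 127/4

DT,Q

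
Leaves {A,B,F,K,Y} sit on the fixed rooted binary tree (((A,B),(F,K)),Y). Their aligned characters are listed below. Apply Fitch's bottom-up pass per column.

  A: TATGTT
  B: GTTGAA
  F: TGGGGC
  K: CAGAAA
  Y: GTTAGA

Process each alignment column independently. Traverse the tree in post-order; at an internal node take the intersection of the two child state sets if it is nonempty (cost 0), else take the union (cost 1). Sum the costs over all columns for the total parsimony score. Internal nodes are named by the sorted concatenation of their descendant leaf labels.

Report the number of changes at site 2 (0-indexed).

1

site 0, node AB: A={T} ∪ B={G} → {G,T} (+1)
site 0, node FK: F={T} ∪ K={C} → {C,T} (+1)
site 0, node ABFK: AB={G,T} ∩ FK={C,T} → {T} (+0)
site 0, node ABFKY: ABFK={T} ∪ Y={G} → {G,T} (+1)
site 1, node AB: A={A} ∪ B={T} → {A,T} (+1)
site 1, node FK: F={G} ∪ K={A} → {A,G} (+1)
site 1, node ABFK: AB={A,T} ∩ FK={A,G} → {A} (+0)
site 1, node ABFKY: ABFK={A} ∪ Y={T} → {A,T} (+1)
site 2, node AB: A={T} ∩ B={T} → {T} (+0)
site 2, node FK: F={G} ∩ K={G} → {G} (+0)
site 2, node ABFK: AB={T} ∪ FK={G} → {G,T} (+1)
site 2, node ABFKY: ABFK={G,T} ∩ Y={T} → {T} (+0)
site 3, node AB: A={G} ∩ B={G} → {G} (+0)
site 3, node FK: F={G} ∪ K={A} → {A,G} (+1)
site 3, node ABFK: AB={G} ∩ FK={A,G} → {G} (+0)
site 3, node ABFKY: ABFK={G} ∪ Y={A} → {A,G} (+1)
site 4, node AB: A={T} ∪ B={A} → {A,T} (+1)
site 4, node FK: F={G} ∪ K={A} → {A,G} (+1)
site 4, node ABFK: AB={A,T} ∩ FK={A,G} → {A} (+0)
site 4, node ABFKY: ABFK={A} ∪ Y={G} → {A,G} (+1)
site 5, node AB: A={T} ∪ B={A} → {A,T} (+1)
site 5, node FK: F={C} ∪ K={A} → {A,C} (+1)
site 5, node ABFK: AB={A,T} ∩ FK={A,C} → {A} (+0)
site 5, node ABFKY: ABFK={A} ∩ Y={A} → {A} (+0)
per-site changes: [3, 3, 1, 2, 3, 2]; total = 14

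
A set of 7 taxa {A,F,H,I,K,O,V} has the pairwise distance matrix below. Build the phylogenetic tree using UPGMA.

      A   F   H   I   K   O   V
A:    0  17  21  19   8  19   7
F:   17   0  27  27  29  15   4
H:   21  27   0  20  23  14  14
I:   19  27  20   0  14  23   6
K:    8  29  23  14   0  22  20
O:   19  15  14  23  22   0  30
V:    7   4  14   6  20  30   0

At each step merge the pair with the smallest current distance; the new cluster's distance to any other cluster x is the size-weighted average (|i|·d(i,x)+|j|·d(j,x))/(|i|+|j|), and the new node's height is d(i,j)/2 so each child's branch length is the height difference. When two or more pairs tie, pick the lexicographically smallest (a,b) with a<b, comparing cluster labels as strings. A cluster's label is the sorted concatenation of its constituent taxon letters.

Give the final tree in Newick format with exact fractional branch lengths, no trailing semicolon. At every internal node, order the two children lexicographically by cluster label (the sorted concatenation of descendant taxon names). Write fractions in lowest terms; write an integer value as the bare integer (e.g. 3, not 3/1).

iteration 1: select F,V (d=4); attach at lengths (2, 2); label the merged cluster FV
  updated: d(A,FV)=12, d(FV,H)=41/2, d(FV,I)=33/2, d(FV,K)=49/2, d(FV,O)=45/2
iteration 2: select A,K (d=8); attach at lengths (4, 4); label the merged cluster AK
  updated: d(AK,FV)=73/4, d(AK,H)=22, d(AK,I)=33/2, d(AK,O)=41/2
iteration 3: select H,O (d=14); attach at lengths (7, 7); label the merged cluster HO
  updated: d(AK,HO)=85/4, d(FV,HO)=43/2, d(HO,I)=43/2
iteration 4: select AK,I (d=33/2); attach at lengths (17/4, 33/4); label the merged cluster AIK
  updated: d(AIK,FV)=53/3, d(AIK,HO)=64/3
iteration 5: select AIK,FV (d=53/3); attach at lengths (7/12, 41/6); label the merged cluster AFIKV
  updated: d(AFIKV,HO)=107/5
iteration 6: select AFIKV,HO (d=107/5); attach at lengths (28/15, 37/10); label the merged cluster AFHIKOV
final tree: ((((A:4,K:4):17/4,I:33/4):7/12,(F:2,V:2):41/6):28/15,(H:7,O:7):37/10)
total length: 3089/60

((((A:4,K:4):17/4,I:33/4):7/12,(F:2,V:2):41/6):28/15,(H:7,O:7):37/10)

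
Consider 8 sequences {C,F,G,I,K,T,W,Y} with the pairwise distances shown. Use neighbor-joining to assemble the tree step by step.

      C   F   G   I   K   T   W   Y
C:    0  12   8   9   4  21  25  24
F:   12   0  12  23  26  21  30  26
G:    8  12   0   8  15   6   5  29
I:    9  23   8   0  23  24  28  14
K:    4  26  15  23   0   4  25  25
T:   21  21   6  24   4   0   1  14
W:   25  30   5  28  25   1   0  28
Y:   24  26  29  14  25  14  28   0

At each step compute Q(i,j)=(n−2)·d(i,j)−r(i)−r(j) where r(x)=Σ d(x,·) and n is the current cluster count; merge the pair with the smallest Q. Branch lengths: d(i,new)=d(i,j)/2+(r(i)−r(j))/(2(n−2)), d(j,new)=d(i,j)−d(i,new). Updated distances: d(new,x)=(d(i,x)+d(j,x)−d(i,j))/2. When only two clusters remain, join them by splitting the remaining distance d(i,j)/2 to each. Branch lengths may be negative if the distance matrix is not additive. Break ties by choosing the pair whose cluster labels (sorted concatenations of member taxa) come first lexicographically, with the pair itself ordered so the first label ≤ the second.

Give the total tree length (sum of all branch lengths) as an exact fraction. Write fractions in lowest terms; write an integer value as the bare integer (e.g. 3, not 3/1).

1653/32

1. join T+W (d=1, Q=-227) ⇒ TW; edges |T|=-15/4, |W|=19/4
  updated: d(C,TW)=45/2, d(F,TW)=25, d(G,TW)=5, d(I,TW)=51/2, d(K,TW)=14, d(TW,Y)=41/2
2. join I+Y (d=14, Q=-171) ⇒ IY; edges |I|=17/5, |Y|=53/5
  updated: d(C,IY)=19/2, d(F,IY)=35/2, d(G,IY)=23/2, d(IY,K)=17, d(IY,TW)=16
3. join C+K (d=4, Q=-116) ⇒ CK; edges |C|=-1/2, |K|=9/2
  updated: d(CK,F)=17, d(CK,G)=19/2, d(CK,IY)=45/4, d(CK,TW)=65/4
4. join G+TW (d=5, Q=-341/4) ⇒ GTW; edges |G|=-37/24, |TW|=157/24
  updated: d(CK,GTW)=83/8, d(F,GTW)=16, d(GTW,IY)=45/4
5. join CK+IY (d=45/4, Q=-449/8) ⇒ CIKY; edges |CK|=169/32, |IY|=191/32
  updated: d(CIKY,F)=93/8, d(CIKY,GTW)=83/16
6. join CIKY+F (d=93/8, Q=-525/16) ⇒ CFIKY; edges |CIKY|=13/32, |F|=359/32
  updated: d(CFIKY,GTW)=153/32
7. join CFIKY+GTW (d=153/32) ⇒ CFGIKTWY; edges |CFIKY|=153/64, |GTW|=153/64
final tree: ((((C:-1/2,K:9/2):169/32,(I:17/5,Y:53/5):191/32):13/32,F:359/32):153/64,(G:-37/24,(T:-15/4,W:19/4):157/24):153/64)
total length: 1653/32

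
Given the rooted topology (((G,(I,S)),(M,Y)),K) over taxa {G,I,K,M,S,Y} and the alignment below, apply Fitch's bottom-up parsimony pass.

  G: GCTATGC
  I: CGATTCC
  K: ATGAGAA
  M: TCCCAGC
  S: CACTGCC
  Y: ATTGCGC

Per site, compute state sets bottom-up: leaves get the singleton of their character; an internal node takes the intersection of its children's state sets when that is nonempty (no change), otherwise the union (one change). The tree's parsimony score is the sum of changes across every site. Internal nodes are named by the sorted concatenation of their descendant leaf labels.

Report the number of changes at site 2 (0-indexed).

4

[col 0] IS: children I:{C}, S:{C} ∩→ {C}; cost 0
[col 0] GIS: children G:{G}, IS:{C} ∪→ {C,G}; cost 1
[col 0] MY: children M:{T}, Y:{A} ∪→ {A,T}; cost 1
[col 0] GIMSY: children GIS:{C,G}, MY:{A,T} ∪→ {A,C,G,T}; cost 1
[col 0] GIKMSY: children GIMSY:{A,C,G,T}, K:{A} ∩→ {A}; cost 0
[col 1] IS: children I:{G}, S:{A} ∪→ {A,G}; cost 1
[col 1] GIS: children G:{C}, IS:{A,G} ∪→ {A,C,G}; cost 1
[col 1] MY: children M:{C}, Y:{T} ∪→ {C,T}; cost 1
[col 1] GIMSY: children GIS:{A,C,G}, MY:{C,T} ∩→ {C}; cost 0
[col 1] GIKMSY: children GIMSY:{C}, K:{T} ∪→ {C,T}; cost 1
[col 2] IS: children I:{A}, S:{C} ∪→ {A,C}; cost 1
[col 2] GIS: children G:{T}, IS:{A,C} ∪→ {A,C,T}; cost 1
[col 2] MY: children M:{C}, Y:{T} ∪→ {C,T}; cost 1
[col 2] GIMSY: children GIS:{A,C,T}, MY:{C,T} ∩→ {C,T}; cost 0
[col 2] GIKMSY: children GIMSY:{C,T}, K:{G} ∪→ {C,G,T}; cost 1
[col 3] IS: children I:{T}, S:{T} ∩→ {T}; cost 0
[col 3] GIS: children G:{A}, IS:{T} ∪→ {A,T}; cost 1
[col 3] MY: children M:{C}, Y:{G} ∪→ {C,G}; cost 1
[col 3] GIMSY: children GIS:{A,T}, MY:{C,G} ∪→ {A,C,G,T}; cost 1
[col 3] GIKMSY: children GIMSY:{A,C,G,T}, K:{A} ∩→ {A}; cost 0
[col 4] IS: children I:{T}, S:{G} ∪→ {G,T}; cost 1
[col 4] GIS: children G:{T}, IS:{G,T} ∩→ {T}; cost 0
[col 4] MY: children M:{A}, Y:{C} ∪→ {A,C}; cost 1
[col 4] GIMSY: children GIS:{T}, MY:{A,C} ∪→ {A,C,T}; cost 1
[col 4] GIKMSY: children GIMSY:{A,C,T}, K:{G} ∪→ {A,C,G,T}; cost 1
[col 5] IS: children I:{C}, S:{C} ∩→ {C}; cost 0
[col 5] GIS: children G:{G}, IS:{C} ∪→ {C,G}; cost 1
[col 5] MY: children M:{G}, Y:{G} ∩→ {G}; cost 0
[col 5] GIMSY: children GIS:{C,G}, MY:{G} ∩→ {G}; cost 0
[col 5] GIKMSY: children GIMSY:{G}, K:{A} ∪→ {A,G}; cost 1
[col 6] IS: children I:{C}, S:{C} ∩→ {C}; cost 0
[col 6] GIS: children G:{C}, IS:{C} ∩→ {C}; cost 0
[col 6] MY: children M:{C}, Y:{C} ∩→ {C}; cost 0
[col 6] GIMSY: children GIS:{C}, MY:{C} ∩→ {C}; cost 0
[col 6] GIKMSY: children GIMSY:{C}, K:{A} ∪→ {A,C}; cost 1
per-site changes: [3, 4, 4, 3, 4, 2, 1]; total = 21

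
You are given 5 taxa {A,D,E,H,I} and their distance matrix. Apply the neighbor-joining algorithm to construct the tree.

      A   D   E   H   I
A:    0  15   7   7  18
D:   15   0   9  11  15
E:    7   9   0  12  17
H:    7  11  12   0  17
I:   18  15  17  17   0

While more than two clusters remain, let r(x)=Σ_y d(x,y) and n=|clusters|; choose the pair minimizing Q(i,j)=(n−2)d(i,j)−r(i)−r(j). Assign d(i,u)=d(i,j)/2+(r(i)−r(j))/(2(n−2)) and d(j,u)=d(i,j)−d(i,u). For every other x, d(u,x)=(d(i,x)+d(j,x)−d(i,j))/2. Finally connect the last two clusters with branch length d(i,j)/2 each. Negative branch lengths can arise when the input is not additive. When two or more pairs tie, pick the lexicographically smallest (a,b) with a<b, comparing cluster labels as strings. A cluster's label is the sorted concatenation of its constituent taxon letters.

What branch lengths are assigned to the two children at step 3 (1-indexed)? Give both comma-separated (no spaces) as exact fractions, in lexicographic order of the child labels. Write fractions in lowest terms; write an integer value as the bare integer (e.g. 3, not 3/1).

15/8,35/8

iteration 1: select A,H (d=7, Q=-73); attach at lengths (7/2, 7/2); label the merged cluster AH
  updated: d(AH,D)=19/2, d(AH,E)=6, d(AH,I)=14
iteration 2: select AH,E (d=6, Q=-99/2); attach at lengths (19/8, 29/8); label the merged cluster AEH
  updated: d(AEH,D)=25/4, d(AEH,I)=25/2
iteration 3: select AEH,D (d=25/4, Q=-135/4); attach at lengths (15/8, 35/8); label the merged cluster ADEH
  updated: d(ADEH,I)=85/8
iteration 4: select ADEH,I (d=85/8); attach at lengths (85/16, 85/16); label the merged cluster ADEHI
final tree: ((((A:7/2,H:7/2):19/8,E:29/8):15/8,D:35/8):85/16,I:85/16)
total length: 239/8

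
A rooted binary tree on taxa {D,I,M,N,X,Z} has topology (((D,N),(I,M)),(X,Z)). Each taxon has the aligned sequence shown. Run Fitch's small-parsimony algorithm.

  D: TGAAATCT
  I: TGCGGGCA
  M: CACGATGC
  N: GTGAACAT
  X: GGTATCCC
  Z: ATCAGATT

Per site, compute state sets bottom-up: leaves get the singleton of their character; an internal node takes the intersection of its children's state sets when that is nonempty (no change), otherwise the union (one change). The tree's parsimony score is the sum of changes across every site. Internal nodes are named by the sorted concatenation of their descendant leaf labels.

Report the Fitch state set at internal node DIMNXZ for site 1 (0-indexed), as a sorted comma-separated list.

[col 0] DN: children D:{T}, N:{G} ∪→ {G,T}; cost 1
[col 0] IM: children I:{T}, M:{C} ∪→ {C,T}; cost 1
[col 0] DIMN: children DN:{G,T}, IM:{C,T} ∩→ {T}; cost 0
[col 0] XZ: children X:{G}, Z:{A} ∪→ {A,G}; cost 1
[col 0] DIMNXZ: children DIMN:{T}, XZ:{A,G} ∪→ {A,G,T}; cost 1
[col 1] DN: children D:{G}, N:{T} ∪→ {G,T}; cost 1
[col 1] IM: children I:{G}, M:{A} ∪→ {A,G}; cost 1
[col 1] DIMN: children DN:{G,T}, IM:{A,G} ∩→ {G}; cost 0
[col 1] XZ: children X:{G}, Z:{T} ∪→ {G,T}; cost 1
[col 1] DIMNXZ: children DIMN:{G}, XZ:{G,T} ∩→ {G}; cost 0
[col 2] DN: children D:{A}, N:{G} ∪→ {A,G}; cost 1
[col 2] IM: children I:{C}, M:{C} ∩→ {C}; cost 0
[col 2] DIMN: children DN:{A,G}, IM:{C} ∪→ {A,C,G}; cost 1
[col 2] XZ: children X:{T}, Z:{C} ∪→ {C,T}; cost 1
[col 2] DIMNXZ: children DIMN:{A,C,G}, XZ:{C,T} ∩→ {C}; cost 0
[col 3] DN: children D:{A}, N:{A} ∩→ {A}; cost 0
[col 3] IM: children I:{G}, M:{G} ∩→ {G}; cost 0
[col 3] DIMN: children DN:{A}, IM:{G} ∪→ {A,G}; cost 1
[col 3] XZ: children X:{A}, Z:{A} ∩→ {A}; cost 0
[col 3] DIMNXZ: children DIMN:{A,G}, XZ:{A} ∩→ {A}; cost 0
[col 4] DN: children D:{A}, N:{A} ∩→ {A}; cost 0
[col 4] IM: children I:{G}, M:{A} ∪→ {A,G}; cost 1
[col 4] DIMN: children DN:{A}, IM:{A,G} ∩→ {A}; cost 0
[col 4] XZ: children X:{T}, Z:{G} ∪→ {G,T}; cost 1
[col 4] DIMNXZ: children DIMN:{A}, XZ:{G,T} ∪→ {A,G,T}; cost 1
[col 5] DN: children D:{T}, N:{C} ∪→ {C,T}; cost 1
[col 5] IM: children I:{G}, M:{T} ∪→ {G,T}; cost 1
[col 5] DIMN: children DN:{C,T}, IM:{G,T} ∩→ {T}; cost 0
[col 5] XZ: children X:{C}, Z:{A} ∪→ {A,C}; cost 1
[col 5] DIMNXZ: children DIMN:{T}, XZ:{A,C} ∪→ {A,C,T}; cost 1
[col 6] DN: children D:{C}, N:{A} ∪→ {A,C}; cost 1
[col 6] IM: children I:{C}, M:{G} ∪→ {C,G}; cost 1
[col 6] DIMN: children DN:{A,C}, IM:{C,G} ∩→ {C}; cost 0
[col 6] XZ: children X:{C}, Z:{T} ∪→ {C,T}; cost 1
[col 6] DIMNXZ: children DIMN:{C}, XZ:{C,T} ∩→ {C}; cost 0
[col 7] DN: children D:{T}, N:{T} ∩→ {T}; cost 0
[col 7] IM: children I:{A}, M:{C} ∪→ {A,C}; cost 1
[col 7] DIMN: children DN:{T}, IM:{A,C} ∪→ {A,C,T}; cost 1
[col 7] XZ: children X:{C}, Z:{T} ∪→ {C,T}; cost 1
[col 7] DIMNXZ: children DIMN:{A,C,T}, XZ:{C,T} ∩→ {C,T}; cost 0
per-site changes: [4, 3, 3, 1, 3, 4, 3, 3]; total = 24

G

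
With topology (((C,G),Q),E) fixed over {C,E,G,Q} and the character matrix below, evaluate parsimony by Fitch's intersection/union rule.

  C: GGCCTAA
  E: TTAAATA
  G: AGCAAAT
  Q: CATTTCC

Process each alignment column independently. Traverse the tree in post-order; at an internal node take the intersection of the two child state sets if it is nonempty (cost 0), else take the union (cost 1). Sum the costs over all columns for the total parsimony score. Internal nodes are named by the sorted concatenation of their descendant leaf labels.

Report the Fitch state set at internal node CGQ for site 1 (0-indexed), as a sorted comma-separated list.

A,G

[col 0] CG: children C:{G}, G:{A} ∪→ {A,G}; cost 1
[col 0] CGQ: children CG:{A,G}, Q:{C} ∪→ {A,C,G}; cost 1
[col 0] CEGQ: children CGQ:{A,C,G}, E:{T} ∪→ {A,C,G,T}; cost 1
[col 1] CG: children C:{G}, G:{G} ∩→ {G}; cost 0
[col 1] CGQ: children CG:{G}, Q:{A} ∪→ {A,G}; cost 1
[col 1] CEGQ: children CGQ:{A,G}, E:{T} ∪→ {A,G,T}; cost 1
[col 2] CG: children C:{C}, G:{C} ∩→ {C}; cost 0
[col 2] CGQ: children CG:{C}, Q:{T} ∪→ {C,T}; cost 1
[col 2] CEGQ: children CGQ:{C,T}, E:{A} ∪→ {A,C,T}; cost 1
[col 3] CG: children C:{C}, G:{A} ∪→ {A,C}; cost 1
[col 3] CGQ: children CG:{A,C}, Q:{T} ∪→ {A,C,T}; cost 1
[col 3] CEGQ: children CGQ:{A,C,T}, E:{A} ∩→ {A}; cost 0
[col 4] CG: children C:{T}, G:{A} ∪→ {A,T}; cost 1
[col 4] CGQ: children CG:{A,T}, Q:{T} ∩→ {T}; cost 0
[col 4] CEGQ: children CGQ:{T}, E:{A} ∪→ {A,T}; cost 1
[col 5] CG: children C:{A}, G:{A} ∩→ {A}; cost 0
[col 5] CGQ: children CG:{A}, Q:{C} ∪→ {A,C}; cost 1
[col 5] CEGQ: children CGQ:{A,C}, E:{T} ∪→ {A,C,T}; cost 1
[col 6] CG: children C:{A}, G:{T} ∪→ {A,T}; cost 1
[col 6] CGQ: children CG:{A,T}, Q:{C} ∪→ {A,C,T}; cost 1
[col 6] CEGQ: children CGQ:{A,C,T}, E:{A} ∩→ {A}; cost 0
per-site changes: [3, 2, 2, 2, 2, 2, 2]; total = 15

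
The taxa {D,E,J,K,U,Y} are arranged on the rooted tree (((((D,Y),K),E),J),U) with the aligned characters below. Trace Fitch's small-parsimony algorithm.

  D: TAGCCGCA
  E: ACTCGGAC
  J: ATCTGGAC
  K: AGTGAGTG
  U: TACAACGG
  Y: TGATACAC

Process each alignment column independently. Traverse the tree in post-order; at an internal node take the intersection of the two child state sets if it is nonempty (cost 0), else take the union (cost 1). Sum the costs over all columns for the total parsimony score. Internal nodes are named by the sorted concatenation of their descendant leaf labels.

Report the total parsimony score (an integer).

24

site 0, node DY: D={T} ∩ Y={T} → {T} (+0)
site 0, node DKY: DY={T} ∪ K={A} → {A,T} (+1)
site 0, node DEKY: DKY={A,T} ∩ E={A} → {A} (+0)
site 0, node DEJKY: DEKY={A} ∩ J={A} → {A} (+0)
site 0, node DEJKUY: DEJKY={A} ∪ U={T} → {A,T} (+1)
site 1, node DY: D={A} ∪ Y={G} → {A,G} (+1)
site 1, node DKY: DY={A,G} ∩ K={G} → {G} (+0)
site 1, node DEKY: DKY={G} ∪ E={C} → {C,G} (+1)
site 1, node DEJKY: DEKY={C,G} ∪ J={T} → {C,G,T} (+1)
site 1, node DEJKUY: DEJKY={C,G,T} ∪ U={A} → {A,C,G,T} (+1)
site 2, node DY: D={G} ∪ Y={A} → {A,G} (+1)
site 2, node DKY: DY={A,G} ∪ K={T} → {A,G,T} (+1)
site 2, node DEKY: DKY={A,G,T} ∩ E={T} → {T} (+0)
site 2, node DEJKY: DEKY={T} ∪ J={C} → {C,T} (+1)
site 2, node DEJKUY: DEJKY={C,T} ∩ U={C} → {C} (+0)
site 3, node DY: D={C} ∪ Y={T} → {C,T} (+1)
site 3, node DKY: DY={C,T} ∪ K={G} → {C,G,T} (+1)
site 3, node DEKY: DKY={C,G,T} ∩ E={C} → {C} (+0)
site 3, node DEJKY: DEKY={C} ∪ J={T} → {C,T} (+1)
site 3, node DEJKUY: DEJKY={C,T} ∪ U={A} → {A,C,T} (+1)
site 4, node DY: D={C} ∪ Y={A} → {A,C} (+1)
site 4, node DKY: DY={A,C} ∩ K={A} → {A} (+0)
site 4, node DEKY: DKY={A} ∪ E={G} → {A,G} (+1)
site 4, node DEJKY: DEKY={A,G} ∩ J={G} → {G} (+0)
site 4, node DEJKUY: DEJKY={G} ∪ U={A} → {A,G} (+1)
site 5, node DY: D={G} ∪ Y={C} → {C,G} (+1)
site 5, node DKY: DY={C,G} ∩ K={G} → {G} (+0)
site 5, node DEKY: DKY={G} ∩ E={G} → {G} (+0)
site 5, node DEJKY: DEKY={G} ∩ J={G} → {G} (+0)
site 5, node DEJKUY: DEJKY={G} ∪ U={C} → {C,G} (+1)
site 6, node DY: D={C} ∪ Y={A} → {A,C} (+1)
site 6, node DKY: DY={A,C} ∪ K={T} → {A,C,T} (+1)
site 6, node DEKY: DKY={A,C,T} ∩ E={A} → {A} (+0)
site 6, node DEJKY: DEKY={A} ∩ J={A} → {A} (+0)
site 6, node DEJKUY: DEJKY={A} ∪ U={G} → {A,G} (+1)
site 7, node DY: D={A} ∪ Y={C} → {A,C} (+1)
site 7, node DKY: DY={A,C} ∪ K={G} → {A,C,G} (+1)
site 7, node DEKY: DKY={A,C,G} ∩ E={C} → {C} (+0)
site 7, node DEJKY: DEKY={C} ∩ J={C} → {C} (+0)
site 7, node DEJKUY: DEJKY={C} ∪ U={G} → {C,G} (+1)
per-site changes: [2, 4, 3, 4, 3, 2, 3, 3]; total = 24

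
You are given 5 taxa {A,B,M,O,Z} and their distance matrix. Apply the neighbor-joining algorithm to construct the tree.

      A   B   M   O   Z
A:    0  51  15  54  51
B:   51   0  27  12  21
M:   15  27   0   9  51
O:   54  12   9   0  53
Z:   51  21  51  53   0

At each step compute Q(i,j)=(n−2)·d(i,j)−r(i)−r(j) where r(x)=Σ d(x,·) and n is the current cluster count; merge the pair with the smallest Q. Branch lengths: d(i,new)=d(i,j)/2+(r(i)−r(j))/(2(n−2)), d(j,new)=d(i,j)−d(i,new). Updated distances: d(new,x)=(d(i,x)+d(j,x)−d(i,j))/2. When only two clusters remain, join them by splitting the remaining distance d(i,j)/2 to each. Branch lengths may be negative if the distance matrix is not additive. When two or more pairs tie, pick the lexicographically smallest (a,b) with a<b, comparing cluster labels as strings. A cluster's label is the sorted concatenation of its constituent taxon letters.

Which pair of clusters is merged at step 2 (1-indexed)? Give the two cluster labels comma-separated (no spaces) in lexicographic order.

AM,O

1. join A+M (d=15, Q=-228) ⇒ AM; edges |A|=19, |M|=-4
  updated: d(AM,B)=63/2, d(AM,O)=24, d(AM,Z)=87/2
2. join AM+O (d=24, Q=-140) ⇒ AMO; edges |AM|=29/2, |O|=19/2
  updated: d(AMO,B)=39/4, d(AMO,Z)=145/4
3. join AMO+B (d=39/4, Q=-67) ⇒ ABMO; edges |AMO|=25/2, |B|=-11/4
  updated: d(ABMO,Z)=95/4
4. join ABMO+Z (d=95/4) ⇒ ABMOZ; edges |ABMO|=95/8, |Z|=95/8
final tree: ((((A:19,M:-4):29/2,O:19/2):25/2,B:-11/4):95/8,Z:95/8)
total length: 145/2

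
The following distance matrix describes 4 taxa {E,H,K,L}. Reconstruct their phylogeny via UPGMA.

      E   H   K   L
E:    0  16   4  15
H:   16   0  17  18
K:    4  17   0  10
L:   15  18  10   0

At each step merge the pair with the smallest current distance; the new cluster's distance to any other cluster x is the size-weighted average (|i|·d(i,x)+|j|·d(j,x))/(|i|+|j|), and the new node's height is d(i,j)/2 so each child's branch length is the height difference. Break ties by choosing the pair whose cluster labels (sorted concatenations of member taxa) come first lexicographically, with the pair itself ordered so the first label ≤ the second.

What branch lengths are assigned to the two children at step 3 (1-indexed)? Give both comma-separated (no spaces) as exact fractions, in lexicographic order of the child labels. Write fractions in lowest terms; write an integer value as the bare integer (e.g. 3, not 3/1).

step 1: merge (E,K) at d=4; branch lengths E→2, K→2; new cluster EK
  updated: d(EK,H)=33/2, d(EK,L)=25/2
step 2: merge (EK,L) at d=25/2; branch lengths EK→17/4, L→25/4; new cluster EKL
  updated: d(EKL,H)=17
step 3: merge (EKL,H) at d=17; branch lengths EKL→9/4, H→17/2; new cluster EHKL
final tree: (((E:2,K:2):17/4,L:25/4):9/4,H:17/2)
total length: 101/4

9/4,17/2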